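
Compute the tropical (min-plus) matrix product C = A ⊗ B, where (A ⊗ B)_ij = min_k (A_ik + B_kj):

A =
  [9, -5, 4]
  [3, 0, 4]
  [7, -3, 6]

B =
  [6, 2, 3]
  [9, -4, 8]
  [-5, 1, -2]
A ⊗ B =
  [-1, -9, 2]
  [-1, -4, 2]
  [1, -7, 4]

Apply the min-plus product entry-by-entry:
  C[0][0] = min over k of (A[0][0] + B[0][0] = 9 + 6 = 15, A[0][1] + B[1][0] = -5 + 9 = 4, A[0][2] + B[2][0] = 4 + -5 = -1) = -1 (attained at k = 2)
  C[0][1] = min over k of (A[0][0] + B[0][1] = 9 + 2 = 11, A[0][1] + B[1][1] = -5 + -4 = -9, A[0][2] + B[2][1] = 4 + 1 = 5) = -9 (attained at k = 1)
  C[0][2] = min over k of (A[0][0] + B[0][2] = 9 + 3 = 12, A[0][1] + B[1][2] = -5 + 8 = 3, A[0][2] + B[2][2] = 4 + -2 = 2) = 2 (attained at k = 2)
  C[1][0] = min over k of (A[1][0] + B[0][0] = 3 + 6 = 9, A[1][1] + B[1][0] = 0 + 9 = 9, A[1][2] + B[2][0] = 4 + -5 = -1) = -1 (attained at k = 2)
  C[1][1] = min over k of (A[1][0] + B[0][1] = 3 + 2 = 5, A[1][1] + B[1][1] = 0 + -4 = -4, A[1][2] + B[2][1] = 4 + 1 = 5) = -4 (attained at k = 1)
  C[1][2] = min over k of (A[1][0] + B[0][2] = 3 + 3 = 6, A[1][1] + B[1][2] = 0 + 8 = 8, A[1][2] + B[2][2] = 4 + -2 = 2) = 2 (attained at k = 2)
  C[2][0] = min over k of (A[2][0] + B[0][0] = 7 + 6 = 13, A[2][1] + B[1][0] = -3 + 9 = 6, A[2][2] + B[2][0] = 6 + -5 = 1) = 1 (attained at k = 2)
  C[2][1] = min over k of (A[2][0] + B[0][1] = 7 + 2 = 9, A[2][1] + B[1][1] = -3 + -4 = -7, A[2][2] + B[2][1] = 6 + 1 = 7) = -7 (attained at k = 1)
  C[2][2] = min over k of (A[2][0] + B[0][2] = 7 + 3 = 10, A[2][1] + B[1][2] = -3 + 8 = 5, A[2][2] + B[2][2] = 6 + -2 = 4) = 4 (attained at k = 2)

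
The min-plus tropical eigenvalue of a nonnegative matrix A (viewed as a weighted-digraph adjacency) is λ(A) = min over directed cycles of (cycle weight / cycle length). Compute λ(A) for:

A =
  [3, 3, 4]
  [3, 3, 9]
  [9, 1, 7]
λ(A) = 8/3

Enumerate directed cycles and compute their means (weight / length). Sample:
  cycle 0 → 0: weight = 3, length = 1, mean = 3/1 ≈ 3.000
  cycle 1 → 1: weight = 3, length = 1, mean = 3/1 ≈ 3.000
  cycle 2 → 2: weight = 7, length = 1, mean = 7/1 ≈ 7.000
  cycle 0 → 1 → 0: weight = 6, length = 2, mean = 6/2 ≈ 3.000
  cycle 0 → 2 → 0: weight = 13, length = 2, mean = 13/2 ≈ 6.500
  cycle 1 → 0 → 1: weight = 6, length = 2, mean = 6/2 ≈ 3.000
Minimum mean = 2.667, attained e.g. along the cycle 0 → 2 → 1 → 0 with weight 8 and length 3. So λ(A) = 8/3 = 8/3.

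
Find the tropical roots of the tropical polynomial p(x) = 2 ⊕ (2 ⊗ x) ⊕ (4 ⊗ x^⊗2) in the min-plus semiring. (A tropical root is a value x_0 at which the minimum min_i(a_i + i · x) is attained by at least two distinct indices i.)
Roots: {-2, 0}

Each tropical root is a break point of the lower envelope of the lines y = a_i + i · x (there are 3 lines, with slopes 0, 1, ..., 2). Only the lines that attain the minimum somewhere contribute to roots; other lines are dominated. Here the surviving (envelope) indices are i = 2, i = 1, i = 0.
Intersections between consecutive envelope lines give the roots: for adjacent envelope indices i < j the intersection is x = (a_i − a_j) / (j − i). Reading off the sorted break points: {-2, 0}.
Verification: at each break x_0, at least two indices attain the minimum of min_i(a_i + i · x_0).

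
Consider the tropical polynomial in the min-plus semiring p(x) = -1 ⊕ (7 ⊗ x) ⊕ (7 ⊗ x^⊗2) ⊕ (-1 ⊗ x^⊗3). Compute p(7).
p(7) = -1

A tropical monomial a ⊗ x^⊗i evaluates to a + i · x. Evaluating each term at x = 7:
  Term 0 contributes -1 + 0 · 7 = -1
  Term 1 contributes 7 + 1 · 7 = 14
  Term 2 contributes 7 + 2 · 7 = 21
  Term 3 contributes -1 + 3 · 7 = 20
p(7) = ⊕ of these = min[-1, 14, 21, 20] = -1.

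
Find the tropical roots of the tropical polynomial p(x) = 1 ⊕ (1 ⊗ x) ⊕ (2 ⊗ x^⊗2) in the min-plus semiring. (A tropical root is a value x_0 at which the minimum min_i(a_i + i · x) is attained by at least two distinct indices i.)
Roots: {-1, 0}

Each tropical root is a break point of the lower envelope of the lines y = a_i + i · x (there are 3 lines, with slopes 0, 1, ..., 2). Only the lines that attain the minimum somewhere contribute to roots; other lines are dominated. Here the surviving (envelope) indices are i = 2, i = 1, i = 0.
Intersections between consecutive envelope lines give the roots: for adjacent envelope indices i < j the intersection is x = (a_i − a_j) / (j − i). Reading off the sorted break points: {-1, 0}.
Verification: at each break x_0, at least two indices attain the minimum of min_i(a_i + i · x_0).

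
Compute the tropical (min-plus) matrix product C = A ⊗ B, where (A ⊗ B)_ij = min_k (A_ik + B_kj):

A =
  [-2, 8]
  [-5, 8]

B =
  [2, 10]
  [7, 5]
A ⊗ B =
  [0, 8]
  [-3, 5]

Apply the min-plus product entry-by-entry:
  C[0][0] = min over k of (A[0][0] + B[0][0] = -2 + 2 = 0, A[0][1] + B[1][0] = 8 + 7 = 15) = 0 (attained at k = 0)
  C[0][1] = min over k of (A[0][0] + B[0][1] = -2 + 10 = 8, A[0][1] + B[1][1] = 8 + 5 = 13) = 8 (attained at k = 0)
  C[1][0] = min over k of (A[1][0] + B[0][0] = -5 + 2 = -3, A[1][1] + B[1][0] = 8 + 7 = 15) = -3 (attained at k = 0)
  C[1][1] = min over k of (A[1][0] + B[0][1] = -5 + 10 = 5, A[1][1] + B[1][1] = 8 + 5 = 13) = 5 (attained at k = 0)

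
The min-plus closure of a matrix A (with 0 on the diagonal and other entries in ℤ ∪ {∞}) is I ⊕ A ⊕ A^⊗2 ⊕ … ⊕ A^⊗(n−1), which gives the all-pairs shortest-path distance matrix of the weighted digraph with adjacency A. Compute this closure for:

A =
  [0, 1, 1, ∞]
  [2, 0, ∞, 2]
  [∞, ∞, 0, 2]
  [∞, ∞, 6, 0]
Closure =
  [0, 1, 1, 3]
  [2, 0, 3, 2]
  [∞, ∞, 0, 2]
  [∞, ∞, 6, 0]

This is the Floyd-Warshall all-pairs shortest-path computation. For each intermediate vertex k = 0, 1, …, 3, update dist[i][j] ← min(dist[i][j], dist[i][k] + dist[k][j]). The final matrix gives, for each (i, j), the minimum total weight of any directed path from i to j (possibly empty when i = j).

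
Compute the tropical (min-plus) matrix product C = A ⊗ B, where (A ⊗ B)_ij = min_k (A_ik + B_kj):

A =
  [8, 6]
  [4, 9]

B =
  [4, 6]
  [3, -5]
A ⊗ B =
  [9, 1]
  [8, 4]

Apply the min-plus product entry-by-entry:
  C[0][0] = min over k of (A[0][0] + B[0][0] = 8 + 4 = 12, A[0][1] + B[1][0] = 6 + 3 = 9) = 9 (attained at k = 1)
  C[0][1] = min over k of (A[0][0] + B[0][1] = 8 + 6 = 14, A[0][1] + B[1][1] = 6 + -5 = 1) = 1 (attained at k = 1)
  C[1][0] = min over k of (A[1][0] + B[0][0] = 4 + 4 = 8, A[1][1] + B[1][0] = 9 + 3 = 12) = 8 (attained at k = 0)
  C[1][1] = min over k of (A[1][0] + B[0][1] = 4 + 6 = 10, A[1][1] + B[1][1] = 9 + -5 = 4) = 4 (attained at k = 1)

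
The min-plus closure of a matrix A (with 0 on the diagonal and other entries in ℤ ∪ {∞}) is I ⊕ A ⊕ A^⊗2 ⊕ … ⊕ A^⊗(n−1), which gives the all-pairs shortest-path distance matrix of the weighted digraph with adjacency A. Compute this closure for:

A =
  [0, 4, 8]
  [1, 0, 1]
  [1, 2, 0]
Closure =
  [0, 4, 5]
  [1, 0, 1]
  [1, 2, 0]

This is the Floyd-Warshall all-pairs shortest-path computation. For each intermediate vertex k = 0, 1, …, 2, update dist[i][j] ← min(dist[i][j], dist[i][k] + dist[k][j]). The final matrix gives, for each (i, j), the minimum total weight of any directed path from i to j (possibly empty when i = j).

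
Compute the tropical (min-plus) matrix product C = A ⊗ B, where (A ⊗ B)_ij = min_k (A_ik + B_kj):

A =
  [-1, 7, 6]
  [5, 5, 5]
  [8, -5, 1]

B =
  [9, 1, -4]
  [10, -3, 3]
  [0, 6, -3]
A ⊗ B =
  [6, 0, -5]
  [5, 2, 1]
  [1, -8, -2]

Apply the min-plus product entry-by-entry:
  C[0][0] = min over k of (A[0][0] + B[0][0] = -1 + 9 = 8, A[0][1] + B[1][0] = 7 + 10 = 17, A[0][2] + B[2][0] = 6 + 0 = 6) = 6 (attained at k = 2)
  C[0][1] = min over k of (A[0][0] + B[0][1] = -1 + 1 = 0, A[0][1] + B[1][1] = 7 + -3 = 4, A[0][2] + B[2][1] = 6 + 6 = 12) = 0 (attained at k = 0)
  C[0][2] = min over k of (A[0][0] + B[0][2] = -1 + -4 = -5, A[0][1] + B[1][2] = 7 + 3 = 10, A[0][2] + B[2][2] = 6 + -3 = 3) = -5 (attained at k = 0)
  C[1][0] = min over k of (A[1][0] + B[0][0] = 5 + 9 = 14, A[1][1] + B[1][0] = 5 + 10 = 15, A[1][2] + B[2][0] = 5 + 0 = 5) = 5 (attained at k = 2)
  C[1][1] = min over k of (A[1][0] + B[0][1] = 5 + 1 = 6, A[1][1] + B[1][1] = 5 + -3 = 2, A[1][2] + B[2][1] = 5 + 6 = 11) = 2 (attained at k = 1)
  C[1][2] = min over k of (A[1][0] + B[0][2] = 5 + -4 = 1, A[1][1] + B[1][2] = 5 + 3 = 8, A[1][2] + B[2][2] = 5 + -3 = 2) = 1 (attained at k = 0)
  C[2][0] = min over k of (A[2][0] + B[0][0] = 8 + 9 = 17, A[2][1] + B[1][0] = -5 + 10 = 5, A[2][2] + B[2][0] = 1 + 0 = 1) = 1 (attained at k = 2)
  C[2][1] = min over k of (A[2][0] + B[0][1] = 8 + 1 = 9, A[2][1] + B[1][1] = -5 + -3 = -8, A[2][2] + B[2][1] = 1 + 6 = 7) = -8 (attained at k = 1)
  C[2][2] = min over k of (A[2][0] + B[0][2] = 8 + -4 = 4, A[2][1] + B[1][2] = -5 + 3 = -2, A[2][2] + B[2][2] = 1 + -3 = -2) = -2 (attained at k = 1)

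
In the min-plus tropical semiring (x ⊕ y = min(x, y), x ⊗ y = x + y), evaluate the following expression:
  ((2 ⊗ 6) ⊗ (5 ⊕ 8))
((2 ⊗ 6) ⊗ (5 ⊕ 8)) = 13

Expand innermost to outermost. Recall ⊕ takes the minimum of its arguments and ⊗ takes their sum. Working out the expression ((2 ⊗ 6) ⊗ (5 ⊕ 8)) gives 13.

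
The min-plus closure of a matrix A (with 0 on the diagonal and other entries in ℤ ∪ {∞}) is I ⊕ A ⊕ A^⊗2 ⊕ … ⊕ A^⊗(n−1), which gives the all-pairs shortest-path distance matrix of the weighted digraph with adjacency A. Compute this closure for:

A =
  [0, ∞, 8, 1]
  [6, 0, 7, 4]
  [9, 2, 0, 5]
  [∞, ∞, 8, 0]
Closure =
  [0, 10, 8, 1]
  [6, 0, 7, 4]
  [8, 2, 0, 5]
  [16, 10, 8, 0]

This is the Floyd-Warshall all-pairs shortest-path computation. For each intermediate vertex k = 0, 1, …, 3, update dist[i][j] ← min(dist[i][j], dist[i][k] + dist[k][j]). The final matrix gives, for each (i, j), the minimum total weight of any directed path from i to j (possibly empty when i = j).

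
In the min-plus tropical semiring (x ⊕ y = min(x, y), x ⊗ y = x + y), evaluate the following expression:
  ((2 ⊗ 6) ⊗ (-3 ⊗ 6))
((2 ⊗ 6) ⊗ (-3 ⊗ 6)) = 11

Expand innermost to outermost. Recall ⊕ takes the minimum of its arguments and ⊗ takes their sum. Working out the expression ((2 ⊗ 6) ⊗ (-3 ⊗ 6)) gives 11.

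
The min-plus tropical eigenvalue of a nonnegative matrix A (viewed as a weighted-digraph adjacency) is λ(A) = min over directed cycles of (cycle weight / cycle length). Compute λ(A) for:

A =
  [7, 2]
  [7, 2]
λ(A) = 2

Enumerate directed cycles and compute their means (weight / length). Sample:
  cycle 0 → 0: weight = 7, length = 1, mean = 7/1 ≈ 7.000
  cycle 1 → 1: weight = 2, length = 1, mean = 2/1 ≈ 2.000
  cycle 0 → 1 → 0: weight = 9, length = 2, mean = 9/2 ≈ 4.500
  cycle 1 → 0 → 1: weight = 9, length = 2, mean = 9/2 ≈ 4.500
Minimum mean = 2.000, attained e.g. along the cycle 1 → 1 with weight 2 and length 1. So λ(A) = 2/1 = 2.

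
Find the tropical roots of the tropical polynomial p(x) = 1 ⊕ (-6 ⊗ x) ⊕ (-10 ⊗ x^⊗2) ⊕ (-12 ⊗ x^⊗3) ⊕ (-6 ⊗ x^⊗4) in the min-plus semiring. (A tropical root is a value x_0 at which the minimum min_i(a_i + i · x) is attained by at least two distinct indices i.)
Roots: {-6, 2, 4, 7}

Each tropical root is a break point of the lower envelope of the lines y = a_i + i · x (there are 5 lines, with slopes 0, 1, ..., 4). Only the lines that attain the minimum somewhere contribute to roots; other lines are dominated. Here the surviving (envelope) indices are i = 4, i = 3, i = 2, i = 1, i = 0.
Intersections between consecutive envelope lines give the roots: for adjacent envelope indices i < j the intersection is x = (a_i − a_j) / (j − i). Reading off the sorted break points: {-6, 2, 4, 7}.
Verification: at each break x_0, at least two indices attain the minimum of min_i(a_i + i · x_0).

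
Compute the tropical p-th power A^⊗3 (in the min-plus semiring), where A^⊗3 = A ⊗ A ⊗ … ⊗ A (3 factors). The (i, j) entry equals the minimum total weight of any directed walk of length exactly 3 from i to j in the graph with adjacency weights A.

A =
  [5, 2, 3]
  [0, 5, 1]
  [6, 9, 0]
A^⊗3 =
  [7, 4, 3]
  [2, 7, 1]
  [6, 8, 0]

Each entry (A^⊗3)_ij equals the minimum over all length-3 walks i = v_0 → v_1 → … → v_3 = j of Σ_t A[v_t][v_{t+1}]. For example, for (i, j) = (0, 2) we minimise over 9 possible intermediate vertex sequences; the minimum is 3, attained along the walk 0 → 1 → 2 → 2.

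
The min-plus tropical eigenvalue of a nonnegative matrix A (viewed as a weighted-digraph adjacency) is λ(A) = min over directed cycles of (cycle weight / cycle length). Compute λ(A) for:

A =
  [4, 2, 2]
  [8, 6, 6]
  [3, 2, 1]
λ(A) = 1

Enumerate directed cycles and compute their means (weight / length). Sample:
  cycle 0 → 0: weight = 4, length = 1, mean = 4/1 ≈ 4.000
  cycle 1 → 1: weight = 6, length = 1, mean = 6/1 ≈ 6.000
  cycle 2 → 2: weight = 1, length = 1, mean = 1/1 ≈ 1.000
  cycle 0 → 1 → 0: weight = 10, length = 2, mean = 10/2 ≈ 5.000
  cycle 0 → 2 → 0: weight = 5, length = 2, mean = 5/2 ≈ 2.500
  cycle 1 → 0 → 1: weight = 10, length = 2, mean = 10/2 ≈ 5.000
Minimum mean = 1.000, attained e.g. along the cycle 2 → 2 with weight 1 and length 1. So λ(A) = 1/1 = 1.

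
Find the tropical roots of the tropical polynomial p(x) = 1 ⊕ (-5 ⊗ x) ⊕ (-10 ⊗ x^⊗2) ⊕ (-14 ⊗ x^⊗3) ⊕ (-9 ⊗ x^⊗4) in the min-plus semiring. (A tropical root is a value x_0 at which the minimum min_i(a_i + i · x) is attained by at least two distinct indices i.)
Roots: {-5, 4, 5, 6}

Each tropical root is a break point of the lower envelope of the lines y = a_i + i · x (there are 5 lines, with slopes 0, 1, ..., 4). Only the lines that attain the minimum somewhere contribute to roots; other lines are dominated. Here the surviving (envelope) indices are i = 4, i = 3, i = 2, i = 1, i = 0.
Intersections between consecutive envelope lines give the roots: for adjacent envelope indices i < j the intersection is x = (a_i − a_j) / (j − i). Reading off the sorted break points: {-5, 4, 5, 6}.
Verification: at each break x_0, at least two indices attain the minimum of min_i(a_i + i · x_0).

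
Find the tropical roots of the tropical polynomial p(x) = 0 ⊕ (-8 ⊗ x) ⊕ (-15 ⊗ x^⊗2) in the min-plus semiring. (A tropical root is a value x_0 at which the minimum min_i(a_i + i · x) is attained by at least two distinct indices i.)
Roots: {7, 8}

Each tropical root is a break point of the lower envelope of the lines y = a_i + i · x (there are 3 lines, with slopes 0, 1, ..., 2). Only the lines that attain the minimum somewhere contribute to roots; other lines are dominated. Here the surviving (envelope) indices are i = 2, i = 1, i = 0.
Intersections between consecutive envelope lines give the roots: for adjacent envelope indices i < j the intersection is x = (a_i − a_j) / (j − i). Reading off the sorted break points: {7, 8}.
Verification: at each break x_0, at least two indices attain the minimum of min_i(a_i + i · x_0).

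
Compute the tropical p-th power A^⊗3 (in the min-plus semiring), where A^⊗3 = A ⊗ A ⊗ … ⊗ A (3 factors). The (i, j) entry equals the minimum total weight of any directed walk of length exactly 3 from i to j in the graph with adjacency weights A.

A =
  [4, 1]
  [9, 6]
A^⊗3 =
  [12, 9]
  [17, 14]

Each entry (A^⊗3)_ij equals the minimum over all length-3 walks i = v_0 → v_1 → … → v_3 = j of Σ_t A[v_t][v_{t+1}]. For example, for (i, j) = (0, 1) we minimise over 4 possible intermediate vertex sequences; the minimum is 9, attained along the walk 0 → 0 → 0 → 1.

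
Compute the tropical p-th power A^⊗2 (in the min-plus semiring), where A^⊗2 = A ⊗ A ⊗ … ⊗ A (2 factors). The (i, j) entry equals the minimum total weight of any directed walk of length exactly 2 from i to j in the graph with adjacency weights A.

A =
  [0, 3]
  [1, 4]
A^⊗2 =
  [0, 3]
  [1, 4]

Each entry (A^⊗2)_ij equals the minimum over all length-2 walks i = v_0 → v_1 → … → v_2 = j of Σ_t A[v_t][v_{t+1}]. For example, for (i, j) = (0, 1) we minimise over 2 possible intermediate vertex sequences; the minimum is 3, attained along the walk 0 → 0 → 1.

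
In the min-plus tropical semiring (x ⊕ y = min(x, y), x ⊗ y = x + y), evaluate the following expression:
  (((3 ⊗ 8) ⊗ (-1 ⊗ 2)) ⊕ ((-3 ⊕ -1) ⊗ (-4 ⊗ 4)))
(((3 ⊗ 8) ⊗ (-1 ⊗ 2)) ⊕ ((-3 ⊕ -1) ⊗ (-4 ⊗ 4))) = -3

Expand innermost to outermost. Recall ⊕ takes the minimum of its arguments and ⊗ takes their sum. Working out the expression (((3 ⊗ 8) ⊗ (-1 ⊗ 2)) ⊕ ((-3 ⊕ -1) ⊗ (-4 ⊗ 4))) gives -3.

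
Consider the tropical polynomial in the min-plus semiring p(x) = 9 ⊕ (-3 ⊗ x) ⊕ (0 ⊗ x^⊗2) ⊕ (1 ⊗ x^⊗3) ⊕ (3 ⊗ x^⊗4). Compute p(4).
p(4) = 1

A tropical monomial a ⊗ x^⊗i evaluates to a + i · x. Evaluating each term at x = 4:
  Term 0 contributes 9 + 0 · 4 = 9
  Term 1 contributes -3 + 1 · 4 = 1
  Term 2 contributes 0 + 2 · 4 = 8
  Term 3 contributes 1 + 3 · 4 = 13
  Term 4 contributes 3 + 4 · 4 = 19
p(4) = ⊕ of these = min[9, 1, 8, 13, 19] = 1.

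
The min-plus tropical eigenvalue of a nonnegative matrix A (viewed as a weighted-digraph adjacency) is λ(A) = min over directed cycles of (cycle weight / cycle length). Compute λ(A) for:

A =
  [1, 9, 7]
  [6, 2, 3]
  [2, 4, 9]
λ(A) = 1

Enumerate directed cycles and compute their means (weight / length). Sample:
  cycle 0 → 0: weight = 1, length = 1, mean = 1/1 ≈ 1.000
  cycle 1 → 1: weight = 2, length = 1, mean = 2/1 ≈ 2.000
  cycle 2 → 2: weight = 9, length = 1, mean = 9/1 ≈ 9.000
  cycle 0 → 1 → 0: weight = 15, length = 2, mean = 15/2 ≈ 7.500
  cycle 0 → 2 → 0: weight = 9, length = 2, mean = 9/2 ≈ 4.500
  cycle 1 → 0 → 1: weight = 15, length = 2, mean = 15/2 ≈ 7.500
Minimum mean = 1.000, attained e.g. along the cycle 0 → 0 with weight 1 and length 1. So λ(A) = 1/1 = 1.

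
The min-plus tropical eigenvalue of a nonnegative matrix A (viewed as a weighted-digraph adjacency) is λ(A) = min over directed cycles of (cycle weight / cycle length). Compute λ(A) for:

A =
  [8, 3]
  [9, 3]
λ(A) = 3

Enumerate directed cycles and compute their means (weight / length). Sample:
  cycle 0 → 0: weight = 8, length = 1, mean = 8/1 ≈ 8.000
  cycle 1 → 1: weight = 3, length = 1, mean = 3/1 ≈ 3.000
  cycle 0 → 1 → 0: weight = 12, length = 2, mean = 12/2 ≈ 6.000
  cycle 1 → 0 → 1: weight = 12, length = 2, mean = 12/2 ≈ 6.000
Minimum mean = 3.000, attained e.g. along the cycle 1 → 1 with weight 3 and length 1. So λ(A) = 3/1 = 3.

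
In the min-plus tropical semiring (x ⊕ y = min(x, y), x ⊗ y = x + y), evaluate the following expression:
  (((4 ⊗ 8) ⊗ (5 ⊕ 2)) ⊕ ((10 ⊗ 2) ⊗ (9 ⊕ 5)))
(((4 ⊗ 8) ⊗ (5 ⊕ 2)) ⊕ ((10 ⊗ 2) ⊗ (9 ⊕ 5))) = 14

Expand innermost to outermost. Recall ⊕ takes the minimum of its arguments and ⊗ takes their sum. Working out the expression (((4 ⊗ 8) ⊗ (5 ⊕ 2)) ⊕ ((10 ⊗ 2) ⊗ (9 ⊕ 5))) gives 14.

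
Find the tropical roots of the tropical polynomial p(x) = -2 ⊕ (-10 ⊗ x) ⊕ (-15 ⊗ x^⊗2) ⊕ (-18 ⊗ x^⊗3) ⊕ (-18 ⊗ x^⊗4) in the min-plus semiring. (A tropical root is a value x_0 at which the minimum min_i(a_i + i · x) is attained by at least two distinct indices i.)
Roots: {0, 3, 5, 8}

Each tropical root is a break point of the lower envelope of the lines y = a_i + i · x (there are 5 lines, with slopes 0, 1, ..., 4). Only the lines that attain the minimum somewhere contribute to roots; other lines are dominated. Here the surviving (envelope) indices are i = 4, i = 3, i = 2, i = 1, i = 0.
Intersections between consecutive envelope lines give the roots: for adjacent envelope indices i < j the intersection is x = (a_i − a_j) / (j − i). Reading off the sorted break points: {0, 3, 5, 8}.
Verification: at each break x_0, at least two indices attain the minimum of min_i(a_i + i · x_0).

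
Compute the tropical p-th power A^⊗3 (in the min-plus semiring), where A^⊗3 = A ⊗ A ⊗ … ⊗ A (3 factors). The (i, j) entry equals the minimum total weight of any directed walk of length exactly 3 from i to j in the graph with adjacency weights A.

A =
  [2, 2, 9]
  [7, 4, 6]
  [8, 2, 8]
A^⊗3 =
  [6, 6, 10]
  [11, 11, 14]
  [11, 10, 12]

Each entry (A^⊗3)_ij equals the minimum over all length-3 walks i = v_0 → v_1 → … → v_3 = j of Σ_t A[v_t][v_{t+1}]. For example, for (i, j) = (0, 2) we minimise over 9 possible intermediate vertex sequences; the minimum is 10, attained along the walk 0 → 0 → 1 → 2.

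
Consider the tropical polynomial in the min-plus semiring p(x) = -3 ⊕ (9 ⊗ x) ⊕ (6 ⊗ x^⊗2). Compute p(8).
p(8) = -3

A tropical monomial a ⊗ x^⊗i evaluates to a + i · x. Evaluating each term at x = 8:
  Term 0 contributes -3 + 0 · 8 = -3
  Term 1 contributes 9 + 1 · 8 = 17
  Term 2 contributes 6 + 2 · 8 = 22
p(8) = ⊕ of these = min[-3, 17, 22] = -3.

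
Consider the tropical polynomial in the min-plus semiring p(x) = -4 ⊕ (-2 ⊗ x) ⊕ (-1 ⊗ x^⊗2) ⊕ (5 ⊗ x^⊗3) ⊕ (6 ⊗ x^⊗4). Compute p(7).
p(7) = -4

A tropical monomial a ⊗ x^⊗i evaluates to a + i · x. Evaluating each term at x = 7:
  Term 0 contributes -4 + 0 · 7 = -4
  Term 1 contributes -2 + 1 · 7 = 5
  Term 2 contributes -1 + 2 · 7 = 13
  Term 3 contributes 5 + 3 · 7 = 26
  Term 4 contributes 6 + 4 · 7 = 34
p(7) = ⊕ of these = min[-4, 5, 13, 26, 34] = -4.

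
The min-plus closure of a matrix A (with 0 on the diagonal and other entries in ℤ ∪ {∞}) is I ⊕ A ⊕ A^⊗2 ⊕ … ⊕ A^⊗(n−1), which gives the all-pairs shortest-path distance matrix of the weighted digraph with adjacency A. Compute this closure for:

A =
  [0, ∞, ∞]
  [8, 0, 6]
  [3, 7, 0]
Closure =
  [0, ∞, ∞]
  [8, 0, 6]
  [3, 7, 0]

This is the Floyd-Warshall all-pairs shortest-path computation. For each intermediate vertex k = 0, 1, …, 2, update dist[i][j] ← min(dist[i][j], dist[i][k] + dist[k][j]). The final matrix gives, for each (i, j), the minimum total weight of any directed path from i to j (possibly empty when i = j).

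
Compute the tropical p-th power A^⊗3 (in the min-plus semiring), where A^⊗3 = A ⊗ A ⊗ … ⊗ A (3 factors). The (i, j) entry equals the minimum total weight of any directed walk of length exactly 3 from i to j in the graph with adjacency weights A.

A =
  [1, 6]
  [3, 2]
A^⊗3 =
  [3, 8]
  [5, 6]

Each entry (A^⊗3)_ij equals the minimum over all length-3 walks i = v_0 → v_1 → … → v_3 = j of Σ_t A[v_t][v_{t+1}]. For example, for (i, j) = (0, 1) we minimise over 4 possible intermediate vertex sequences; the minimum is 8, attained along the walk 0 → 0 → 0 → 1.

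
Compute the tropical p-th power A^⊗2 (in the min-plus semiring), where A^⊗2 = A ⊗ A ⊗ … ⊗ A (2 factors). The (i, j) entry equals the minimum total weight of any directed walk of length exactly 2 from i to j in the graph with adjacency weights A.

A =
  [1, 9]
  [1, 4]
A^⊗2 =
  [2, 10]
  [2, 8]

Each entry (A^⊗2)_ij equals the minimum over all length-2 walks i = v_0 → v_1 → … → v_2 = j of Σ_t A[v_t][v_{t+1}]. For example, for (i, j) = (0, 1) we minimise over 2 possible intermediate vertex sequences; the minimum is 10, attained along the walk 0 → 0 → 1.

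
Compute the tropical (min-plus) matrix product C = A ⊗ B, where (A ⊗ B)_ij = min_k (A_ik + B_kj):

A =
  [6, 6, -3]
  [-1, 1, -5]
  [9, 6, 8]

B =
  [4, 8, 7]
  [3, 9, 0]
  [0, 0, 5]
A ⊗ B =
  [-3, -3, 2]
  [-5, -5, 0]
  [8, 8, 6]

Apply the min-plus product entry-by-entry:
  C[0][0] = min over k of (A[0][0] + B[0][0] = 6 + 4 = 10, A[0][1] + B[1][0] = 6 + 3 = 9, A[0][2] + B[2][0] = -3 + 0 = -3) = -3 (attained at k = 2)
  C[0][1] = min over k of (A[0][0] + B[0][1] = 6 + 8 = 14, A[0][1] + B[1][1] = 6 + 9 = 15, A[0][2] + B[2][1] = -3 + 0 = -3) = -3 (attained at k = 2)
  C[0][2] = min over k of (A[0][0] + B[0][2] = 6 + 7 = 13, A[0][1] + B[1][2] = 6 + 0 = 6, A[0][2] + B[2][2] = -3 + 5 = 2) = 2 (attained at k = 2)
  C[1][0] = min over k of (A[1][0] + B[0][0] = -1 + 4 = 3, A[1][1] + B[1][0] = 1 + 3 = 4, A[1][2] + B[2][0] = -5 + 0 = -5) = -5 (attained at k = 2)
  C[1][1] = min over k of (A[1][0] + B[0][1] = -1 + 8 = 7, A[1][1] + B[1][1] = 1 + 9 = 10, A[1][2] + B[2][1] = -5 + 0 = -5) = -5 (attained at k = 2)
  C[1][2] = min over k of (A[1][0] + B[0][2] = -1 + 7 = 6, A[1][1] + B[1][2] = 1 + 0 = 1, A[1][2] + B[2][2] = -5 + 5 = 0) = 0 (attained at k = 2)
  C[2][0] = min over k of (A[2][0] + B[0][0] = 9 + 4 = 13, A[2][1] + B[1][0] = 6 + 3 = 9, A[2][2] + B[2][0] = 8 + 0 = 8) = 8 (attained at k = 2)
  C[2][1] = min over k of (A[2][0] + B[0][1] = 9 + 8 = 17, A[2][1] + B[1][1] = 6 + 9 = 15, A[2][2] + B[2][1] = 8 + 0 = 8) = 8 (attained at k = 2)
  C[2][2] = min over k of (A[2][0] + B[0][2] = 9 + 7 = 16, A[2][1] + B[1][2] = 6 + 0 = 6, A[2][2] + B[2][2] = 8 + 5 = 13) = 6 (attained at k = 1)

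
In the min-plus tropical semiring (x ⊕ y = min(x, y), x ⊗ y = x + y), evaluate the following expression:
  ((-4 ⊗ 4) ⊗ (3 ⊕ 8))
((-4 ⊗ 4) ⊗ (3 ⊕ 8)) = 3

Expand innermost to outermost. Recall ⊕ takes the minimum of its arguments and ⊗ takes their sum. Working out the expression ((-4 ⊗ 4) ⊗ (3 ⊕ 8)) gives 3.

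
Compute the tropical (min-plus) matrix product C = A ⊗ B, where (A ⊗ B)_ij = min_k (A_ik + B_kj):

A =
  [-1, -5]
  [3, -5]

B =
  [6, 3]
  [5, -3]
A ⊗ B =
  [0, -8]
  [0, -8]

Apply the min-plus product entry-by-entry:
  C[0][0] = min over k of (A[0][0] + B[0][0] = -1 + 6 = 5, A[0][1] + B[1][0] = -5 + 5 = 0) = 0 (attained at k = 1)
  C[0][1] = min over k of (A[0][0] + B[0][1] = -1 + 3 = 2, A[0][1] + B[1][1] = -5 + -3 = -8) = -8 (attained at k = 1)
  C[1][0] = min over k of (A[1][0] + B[0][0] = 3 + 6 = 9, A[1][1] + B[1][0] = -5 + 5 = 0) = 0 (attained at k = 1)
  C[1][1] = min over k of (A[1][0] + B[0][1] = 3 + 3 = 6, A[1][1] + B[1][1] = -5 + -3 = -8) = -8 (attained at k = 1)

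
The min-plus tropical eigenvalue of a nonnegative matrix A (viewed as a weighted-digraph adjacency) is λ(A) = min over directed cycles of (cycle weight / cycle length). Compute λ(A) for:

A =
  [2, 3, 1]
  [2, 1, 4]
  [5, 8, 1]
λ(A) = 1

Enumerate directed cycles and compute their means (weight / length). Sample:
  cycle 0 → 0: weight = 2, length = 1, mean = 2/1 ≈ 2.000
  cycle 1 → 1: weight = 1, length = 1, mean = 1/1 ≈ 1.000
  cycle 2 → 2: weight = 1, length = 1, mean = 1/1 ≈ 1.000
  cycle 0 → 1 → 0: weight = 5, length = 2, mean = 5/2 ≈ 2.500
  cycle 0 → 2 → 0: weight = 6, length = 2, mean = 6/2 ≈ 3.000
  cycle 1 → 0 → 1: weight = 5, length = 2, mean = 5/2 ≈ 2.500
Minimum mean = 1.000, attained e.g. along the cycle 1 → 1 with weight 1 and length 1. So λ(A) = 1/1 = 1.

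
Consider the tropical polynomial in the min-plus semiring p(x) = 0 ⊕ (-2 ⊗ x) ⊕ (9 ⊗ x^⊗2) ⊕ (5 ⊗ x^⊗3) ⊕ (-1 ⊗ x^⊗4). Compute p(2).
p(2) = 0

A tropical monomial a ⊗ x^⊗i evaluates to a + i · x. Evaluating each term at x = 2:
  Term 0 contributes 0 + 0 · 2 = 0
  Term 1 contributes -2 + 1 · 2 = 0
  Term 2 contributes 9 + 2 · 2 = 13
  Term 3 contributes 5 + 3 · 2 = 11
  Term 4 contributes -1 + 4 · 2 = 7
p(2) = ⊕ of these = min[0, 0, 13, 11, 7] = 0.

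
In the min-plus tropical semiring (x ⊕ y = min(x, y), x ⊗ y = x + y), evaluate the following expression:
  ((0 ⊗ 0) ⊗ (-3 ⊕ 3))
((0 ⊗ 0) ⊗ (-3 ⊕ 3)) = -3

Expand innermost to outermost. Recall ⊕ takes the minimum of its arguments and ⊗ takes their sum. Working out the expression ((0 ⊗ 0) ⊗ (-3 ⊕ 3)) gives -3.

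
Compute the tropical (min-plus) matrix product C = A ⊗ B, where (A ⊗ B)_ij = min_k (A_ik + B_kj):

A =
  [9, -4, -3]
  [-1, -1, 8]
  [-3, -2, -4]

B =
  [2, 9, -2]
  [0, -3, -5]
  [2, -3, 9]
A ⊗ B =
  [-4, -7, -9]
  [-1, -4, -6]
  [-2, -7, -7]

Apply the min-plus product entry-by-entry:
  C[0][0] = min over k of (A[0][0] + B[0][0] = 9 + 2 = 11, A[0][1] + B[1][0] = -4 + 0 = -4, A[0][2] + B[2][0] = -3 + 2 = -1) = -4 (attained at k = 1)
  C[0][1] = min over k of (A[0][0] + B[0][1] = 9 + 9 = 18, A[0][1] + B[1][1] = -4 + -3 = -7, A[0][2] + B[2][1] = -3 + -3 = -6) = -7 (attained at k = 1)
  C[0][2] = min over k of (A[0][0] + B[0][2] = 9 + -2 = 7, A[0][1] + B[1][2] = -4 + -5 = -9, A[0][2] + B[2][2] = -3 + 9 = 6) = -9 (attained at k = 1)
  C[1][0] = min over k of (A[1][0] + B[0][0] = -1 + 2 = 1, A[1][1] + B[1][0] = -1 + 0 = -1, A[1][2] + B[2][0] = 8 + 2 = 10) = -1 (attained at k = 1)
  C[1][1] = min over k of (A[1][0] + B[0][1] = -1 + 9 = 8, A[1][1] + B[1][1] = -1 + -3 = -4, A[1][2] + B[2][1] = 8 + -3 = 5) = -4 (attained at k = 1)
  C[1][2] = min over k of (A[1][0] + B[0][2] = -1 + -2 = -3, A[1][1] + B[1][2] = -1 + -5 = -6, A[1][2] + B[2][2] = 8 + 9 = 17) = -6 (attained at k = 1)
  C[2][0] = min over k of (A[2][0] + B[0][0] = -3 + 2 = -1, A[2][1] + B[1][0] = -2 + 0 = -2, A[2][2] + B[2][0] = -4 + 2 = -2) = -2 (attained at k = 1)
  C[2][1] = min over k of (A[2][0] + B[0][1] = -3 + 9 = 6, A[2][1] + B[1][1] = -2 + -3 = -5, A[2][2] + B[2][1] = -4 + -3 = -7) = -7 (attained at k = 2)
  C[2][2] = min over k of (A[2][0] + B[0][2] = -3 + -2 = -5, A[2][1] + B[1][2] = -2 + -5 = -7, A[2][2] + B[2][2] = -4 + 9 = 5) = -7 (attained at k = 1)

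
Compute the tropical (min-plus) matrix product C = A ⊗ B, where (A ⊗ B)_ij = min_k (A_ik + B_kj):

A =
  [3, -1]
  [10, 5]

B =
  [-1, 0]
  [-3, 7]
A ⊗ B =
  [-4, 3]
  [2, 10]

Apply the min-plus product entry-by-entry:
  C[0][0] = min over k of (A[0][0] + B[0][0] = 3 + -1 = 2, A[0][1] + B[1][0] = -1 + -3 = -4) = -4 (attained at k = 1)
  C[0][1] = min over k of (A[0][0] + B[0][1] = 3 + 0 = 3, A[0][1] + B[1][1] = -1 + 7 = 6) = 3 (attained at k = 0)
  C[1][0] = min over k of (A[1][0] + B[0][0] = 10 + -1 = 9, A[1][1] + B[1][0] = 5 + -3 = 2) = 2 (attained at k = 1)
  C[1][1] = min over k of (A[1][0] + B[0][1] = 10 + 0 = 10, A[1][1] + B[1][1] = 5 + 7 = 12) = 10 (attained at k = 0)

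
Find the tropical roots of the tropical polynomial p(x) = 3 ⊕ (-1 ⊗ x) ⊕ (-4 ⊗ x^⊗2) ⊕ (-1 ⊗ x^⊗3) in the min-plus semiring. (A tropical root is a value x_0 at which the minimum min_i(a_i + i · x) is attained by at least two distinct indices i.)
Roots: {-3, 3, 4}

Each tropical root is a break point of the lower envelope of the lines y = a_i + i · x (there are 4 lines, with slopes 0, 1, ..., 3). Only the lines that attain the minimum somewhere contribute to roots; other lines are dominated. Here the surviving (envelope) indices are i = 3, i = 2, i = 1, i = 0.
Intersections between consecutive envelope lines give the roots: for adjacent envelope indices i < j the intersection is x = (a_i − a_j) / (j − i). Reading off the sorted break points: {-3, 3, 4}.
Verification: at each break x_0, at least two indices attain the minimum of min_i(a_i + i · x_0).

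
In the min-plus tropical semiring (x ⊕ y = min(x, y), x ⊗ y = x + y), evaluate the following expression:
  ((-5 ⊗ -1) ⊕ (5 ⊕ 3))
((-5 ⊗ -1) ⊕ (5 ⊕ 3)) = -6

Expand innermost to outermost. Recall ⊕ takes the minimum of its arguments and ⊗ takes their sum. Working out the expression ((-5 ⊗ -1) ⊕ (5 ⊕ 3)) gives -6.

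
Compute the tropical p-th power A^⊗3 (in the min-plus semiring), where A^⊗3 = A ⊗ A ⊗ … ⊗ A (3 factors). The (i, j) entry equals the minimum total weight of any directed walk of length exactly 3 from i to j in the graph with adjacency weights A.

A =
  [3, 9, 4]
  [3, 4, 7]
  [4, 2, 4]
A^⊗3 =
  [9, 9, 10]
  [9, 9, 10]
  [8, 10, 9]

Each entry (A^⊗3)_ij equals the minimum over all length-3 walks i = v_0 → v_1 → … → v_3 = j of Σ_t A[v_t][v_{t+1}]. For example, for (i, j) = (0, 2) we minimise over 9 possible intermediate vertex sequences; the minimum is 10, attained along the walk 0 → 0 → 0 → 2.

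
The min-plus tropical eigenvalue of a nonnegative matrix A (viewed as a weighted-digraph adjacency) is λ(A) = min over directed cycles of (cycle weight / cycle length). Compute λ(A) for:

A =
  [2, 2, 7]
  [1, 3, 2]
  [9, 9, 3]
λ(A) = 3/2

Enumerate directed cycles and compute their means (weight / length). Sample:
  cycle 0 → 0: weight = 2, length = 1, mean = 2/1 ≈ 2.000
  cycle 1 → 1: weight = 3, length = 1, mean = 3/1 ≈ 3.000
  cycle 2 → 2: weight = 3, length = 1, mean = 3/1 ≈ 3.000
  cycle 0 → 1 → 0: weight = 3, length = 2, mean = 3/2 ≈ 1.500
  cycle 0 → 2 → 0: weight = 16, length = 2, mean = 16/2 ≈ 8.000
  cycle 1 → 0 → 1: weight = 3, length = 2, mean = 3/2 ≈ 1.500
Minimum mean = 1.500, attained e.g. along the cycle 0 → 1 → 0 with weight 3 and length 2. So λ(A) = 3/2 = 3/2.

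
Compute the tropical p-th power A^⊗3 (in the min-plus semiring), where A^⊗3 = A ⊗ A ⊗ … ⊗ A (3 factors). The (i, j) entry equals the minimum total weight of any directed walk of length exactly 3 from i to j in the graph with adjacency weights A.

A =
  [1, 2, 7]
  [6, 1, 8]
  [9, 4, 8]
A^⊗3 =
  [3, 4, 9]
  [8, 3, 10]
  [11, 6, 13]

Each entry (A^⊗3)_ij equals the minimum over all length-3 walks i = v_0 → v_1 → … → v_3 = j of Σ_t A[v_t][v_{t+1}]. For example, for (i, j) = (0, 2) we minimise over 9 possible intermediate vertex sequences; the minimum is 9, attained along the walk 0 → 0 → 0 → 2.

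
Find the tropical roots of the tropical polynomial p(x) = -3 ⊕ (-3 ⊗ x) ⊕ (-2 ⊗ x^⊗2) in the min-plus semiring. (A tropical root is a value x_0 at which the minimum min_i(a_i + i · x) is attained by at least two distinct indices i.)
Roots: {-1, 0}

Each tropical root is a break point of the lower envelope of the lines y = a_i + i · x (there are 3 lines, with slopes 0, 1, ..., 2). Only the lines that attain the minimum somewhere contribute to roots; other lines are dominated. Here the surviving (envelope) indices are i = 2, i = 1, i = 0.
Intersections between consecutive envelope lines give the roots: for adjacent envelope indices i < j the intersection is x = (a_i − a_j) / (j − i). Reading off the sorted break points: {-1, 0}.
Verification: at each break x_0, at least two indices attain the minimum of min_i(a_i + i · x_0).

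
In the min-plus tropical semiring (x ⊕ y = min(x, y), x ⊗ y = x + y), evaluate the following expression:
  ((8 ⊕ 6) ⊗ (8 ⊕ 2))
((8 ⊕ 6) ⊗ (8 ⊕ 2)) = 8

Expand innermost to outermost. Recall ⊕ takes the minimum of its arguments and ⊗ takes their sum. Working out the expression ((8 ⊕ 6) ⊗ (8 ⊕ 2)) gives 8.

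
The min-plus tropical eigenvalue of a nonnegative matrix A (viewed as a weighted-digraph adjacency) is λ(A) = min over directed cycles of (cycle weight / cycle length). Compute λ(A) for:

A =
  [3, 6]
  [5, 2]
λ(A) = 2

Enumerate directed cycles and compute their means (weight / length). Sample:
  cycle 0 → 0: weight = 3, length = 1, mean = 3/1 ≈ 3.000
  cycle 1 → 1: weight = 2, length = 1, mean = 2/1 ≈ 2.000
  cycle 0 → 1 → 0: weight = 11, length = 2, mean = 11/2 ≈ 5.500
  cycle 1 → 0 → 1: weight = 11, length = 2, mean = 11/2 ≈ 5.500
Minimum mean = 2.000, attained e.g. along the cycle 1 → 1 with weight 2 and length 1. So λ(A) = 2/1 = 2.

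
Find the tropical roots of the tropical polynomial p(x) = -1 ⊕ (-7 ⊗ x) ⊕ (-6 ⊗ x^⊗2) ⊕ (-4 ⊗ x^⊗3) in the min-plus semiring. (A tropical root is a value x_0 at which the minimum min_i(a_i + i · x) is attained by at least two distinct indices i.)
Roots: {-2, -1, 6}

Each tropical root is a break point of the lower envelope of the lines y = a_i + i · x (there are 4 lines, with slopes 0, 1, ..., 3). Only the lines that attain the minimum somewhere contribute to roots; other lines are dominated. Here the surviving (envelope) indices are i = 3, i = 2, i = 1, i = 0.
Intersections between consecutive envelope lines give the roots: for adjacent envelope indices i < j the intersection is x = (a_i − a_j) / (j − i). Reading off the sorted break points: {-2, -1, 6}.
Verification: at each break x_0, at least two indices attain the minimum of min_i(a_i + i · x_0).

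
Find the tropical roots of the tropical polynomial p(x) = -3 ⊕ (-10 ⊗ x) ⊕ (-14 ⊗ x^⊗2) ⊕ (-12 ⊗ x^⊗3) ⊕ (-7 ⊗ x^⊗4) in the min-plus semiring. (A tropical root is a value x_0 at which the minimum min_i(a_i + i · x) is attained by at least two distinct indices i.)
Roots: {-5, -2, 4, 7}

Each tropical root is a break point of the lower envelope of the lines y = a_i + i · x (there are 5 lines, with slopes 0, 1, ..., 4). Only the lines that attain the minimum somewhere contribute to roots; other lines are dominated. Here the surviving (envelope) indices are i = 4, i = 3, i = 2, i = 1, i = 0.
Intersections between consecutive envelope lines give the roots: for adjacent envelope indices i < j the intersection is x = (a_i − a_j) / (j − i). Reading off the sorted break points: {-5, -2, 4, 7}.
Verification: at each break x_0, at least two indices attain the minimum of min_i(a_i + i · x_0).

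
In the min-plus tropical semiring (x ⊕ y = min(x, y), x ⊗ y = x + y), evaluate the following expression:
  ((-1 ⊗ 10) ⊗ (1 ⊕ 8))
((-1 ⊗ 10) ⊗ (1 ⊕ 8)) = 10

Expand innermost to outermost. Recall ⊕ takes the minimum of its arguments and ⊗ takes their sum. Working out the expression ((-1 ⊗ 10) ⊗ (1 ⊕ 8)) gives 10.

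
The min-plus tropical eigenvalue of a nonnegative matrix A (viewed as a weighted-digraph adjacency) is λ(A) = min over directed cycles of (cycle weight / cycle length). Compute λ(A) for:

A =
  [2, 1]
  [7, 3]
λ(A) = 2

Enumerate directed cycles and compute their means (weight / length). Sample:
  cycle 0 → 0: weight = 2, length = 1, mean = 2/1 ≈ 2.000
  cycle 1 → 1: weight = 3, length = 1, mean = 3/1 ≈ 3.000
  cycle 0 → 1 → 0: weight = 8, length = 2, mean = 8/2 ≈ 4.000
  cycle 1 → 0 → 1: weight = 8, length = 2, mean = 8/2 ≈ 4.000
Minimum mean = 2.000, attained e.g. along the cycle 0 → 0 with weight 2 and length 1. So λ(A) = 2/1 = 2.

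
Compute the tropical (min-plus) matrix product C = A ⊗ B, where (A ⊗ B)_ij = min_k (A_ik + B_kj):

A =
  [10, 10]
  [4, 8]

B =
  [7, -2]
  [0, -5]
A ⊗ B =
  [10, 5]
  [8, 2]

Apply the min-plus product entry-by-entry:
  C[0][0] = min over k of (A[0][0] + B[0][0] = 10 + 7 = 17, A[0][1] + B[1][0] = 10 + 0 = 10) = 10 (attained at k = 1)
  C[0][1] = min over k of (A[0][0] + B[0][1] = 10 + -2 = 8, A[0][1] + B[1][1] = 10 + -5 = 5) = 5 (attained at k = 1)
  C[1][0] = min over k of (A[1][0] + B[0][0] = 4 + 7 = 11, A[1][1] + B[1][0] = 8 + 0 = 8) = 8 (attained at k = 1)
  C[1][1] = min over k of (A[1][0] + B[0][1] = 4 + -2 = 2, A[1][1] + B[1][1] = 8 + -5 = 3) = 2 (attained at k = 0)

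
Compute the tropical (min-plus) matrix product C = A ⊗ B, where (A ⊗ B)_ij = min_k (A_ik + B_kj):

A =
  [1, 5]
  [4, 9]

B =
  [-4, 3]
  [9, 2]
A ⊗ B =
  [-3, 4]
  [0, 7]

Apply the min-plus product entry-by-entry:
  C[0][0] = min over k of (A[0][0] + B[0][0] = 1 + -4 = -3, A[0][1] + B[1][0] = 5 + 9 = 14) = -3 (attained at k = 0)
  C[0][1] = min over k of (A[0][0] + B[0][1] = 1 + 3 = 4, A[0][1] + B[1][1] = 5 + 2 = 7) = 4 (attained at k = 0)
  C[1][0] = min over k of (A[1][0] + B[0][0] = 4 + -4 = 0, A[1][1] + B[1][0] = 9 + 9 = 18) = 0 (attained at k = 0)
  C[1][1] = min over k of (A[1][0] + B[0][1] = 4 + 3 = 7, A[1][1] + B[1][1] = 9 + 2 = 11) = 7 (attained at k = 0)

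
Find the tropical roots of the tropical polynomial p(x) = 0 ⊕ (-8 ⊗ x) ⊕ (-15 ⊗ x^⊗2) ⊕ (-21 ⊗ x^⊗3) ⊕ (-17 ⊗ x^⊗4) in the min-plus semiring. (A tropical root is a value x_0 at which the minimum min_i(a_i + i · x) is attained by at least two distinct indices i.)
Roots: {-4, 6, 7, 8}

Each tropical root is a break point of the lower envelope of the lines y = a_i + i · x (there are 5 lines, with slopes 0, 1, ..., 4). Only the lines that attain the minimum somewhere contribute to roots; other lines are dominated. Here the surviving (envelope) indices are i = 4, i = 3, i = 2, i = 1, i = 0.
Intersections between consecutive envelope lines give the roots: for adjacent envelope indices i < j the intersection is x = (a_i − a_j) / (j − i). Reading off the sorted break points: {-4, 6, 7, 8}.
Verification: at each break x_0, at least two indices attain the minimum of min_i(a_i + i · x_0).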